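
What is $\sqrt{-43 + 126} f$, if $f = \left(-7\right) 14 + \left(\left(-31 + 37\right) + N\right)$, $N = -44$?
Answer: $- 136 \sqrt{83} \approx -1239.0$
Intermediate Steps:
$f = -136$ ($f = \left(-7\right) 14 + \left(\left(-31 + 37\right) - 44\right) = -98 + \left(6 - 44\right) = -98 - 38 = -136$)
$\sqrt{-43 + 126} f = \sqrt{-43 + 126} \left(-136\right) = \sqrt{83} \left(-136\right) = - 136 \sqrt{83}$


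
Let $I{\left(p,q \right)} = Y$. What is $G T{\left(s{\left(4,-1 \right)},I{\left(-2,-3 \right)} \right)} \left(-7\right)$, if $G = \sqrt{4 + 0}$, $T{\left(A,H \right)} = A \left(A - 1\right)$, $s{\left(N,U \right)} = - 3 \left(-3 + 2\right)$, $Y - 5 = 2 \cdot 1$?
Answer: $-84$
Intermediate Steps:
$Y = 7$ ($Y = 5 + 2 \cdot 1 = 5 + 2 = 7$)
$I{\left(p,q \right)} = 7$
$s{\left(N,U \right)} = 3$ ($s{\left(N,U \right)} = \left(-3\right) \left(-1\right) = 3$)
$T{\left(A,H \right)} = A \left(-1 + A\right)$
$G = 2$ ($G = \sqrt{4} = 2$)
$G T{\left(s{\left(4,-1 \right)},I{\left(-2,-3 \right)} \right)} \left(-7\right) = 2 \cdot 3 \left(-1 + 3\right) \left(-7\right) = 2 \cdot 3 \cdot 2 \left(-7\right) = 2 \cdot 6 \left(-7\right) = 12 \left(-7\right) = -84$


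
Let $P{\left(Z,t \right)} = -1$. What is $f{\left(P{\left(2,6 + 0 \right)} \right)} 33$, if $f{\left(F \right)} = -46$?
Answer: $-1518$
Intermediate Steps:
$f{\left(P{\left(2,6 + 0 \right)} \right)} 33 = \left(-46\right) 33 = -1518$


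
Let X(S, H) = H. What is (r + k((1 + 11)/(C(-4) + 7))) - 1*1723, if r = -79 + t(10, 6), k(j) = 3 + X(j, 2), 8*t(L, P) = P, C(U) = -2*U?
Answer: -7185/4 ≈ -1796.3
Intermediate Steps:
t(L, P) = P/8
k(j) = 5 (k(j) = 3 + 2 = 5)
r = -313/4 (r = -79 + (⅛)*6 = -79 + ¾ = -313/4 ≈ -78.250)
(r + k((1 + 11)/(C(-4) + 7))) - 1*1723 = (-313/4 + 5) - 1*1723 = -293/4 - 1723 = -7185/4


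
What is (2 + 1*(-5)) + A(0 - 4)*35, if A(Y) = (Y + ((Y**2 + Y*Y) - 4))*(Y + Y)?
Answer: -6723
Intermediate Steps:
A(Y) = 2*Y*(-4 + Y + 2*Y**2) (A(Y) = (Y + ((Y**2 + Y**2) - 4))*(2*Y) = (Y + (2*Y**2 - 4))*(2*Y) = (Y + (-4 + 2*Y**2))*(2*Y) = (-4 + Y + 2*Y**2)*(2*Y) = 2*Y*(-4 + Y + 2*Y**2))
(2 + 1*(-5)) + A(0 - 4)*35 = (2 + 1*(-5)) + (2*(0 - 4)*(-4 + (0 - 4) + 2*(0 - 4)**2))*35 = (2 - 5) + (2*(-4)*(-4 - 4 + 2*(-4)**2))*35 = -3 + (2*(-4)*(-4 - 4 + 2*16))*35 = -3 + (2*(-4)*(-4 - 4 + 32))*35 = -3 + (2*(-4)*24)*35 = -3 - 192*35 = -3 - 6720 = -6723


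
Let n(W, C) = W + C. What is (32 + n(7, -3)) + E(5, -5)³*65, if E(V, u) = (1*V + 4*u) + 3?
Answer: -112284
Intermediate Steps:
n(W, C) = C + W
E(V, u) = 3 + V + 4*u (E(V, u) = (V + 4*u) + 3 = 3 + V + 4*u)
(32 + n(7, -3)) + E(5, -5)³*65 = (32 + (-3 + 7)) + (3 + 5 + 4*(-5))³*65 = (32 + 4) + (3 + 5 - 20)³*65 = 36 + (-12)³*65 = 36 - 1728*65 = 36 - 112320 = -112284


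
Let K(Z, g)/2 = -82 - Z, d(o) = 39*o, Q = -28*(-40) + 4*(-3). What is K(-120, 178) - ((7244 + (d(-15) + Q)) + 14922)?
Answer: -22613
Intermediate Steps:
Q = 1108 (Q = 1120 - 12 = 1108)
K(Z, g) = -164 - 2*Z (K(Z, g) = 2*(-82 - Z) = -164 - 2*Z)
K(-120, 178) - ((7244 + (d(-15) + Q)) + 14922) = (-164 - 2*(-120)) - ((7244 + (39*(-15) + 1108)) + 14922) = (-164 + 240) - ((7244 + (-585 + 1108)) + 14922) = 76 - ((7244 + 523) + 14922) = 76 - (7767 + 14922) = 76 - 1*22689 = 76 - 22689 = -22613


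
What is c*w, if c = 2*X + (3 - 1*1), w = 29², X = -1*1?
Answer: 0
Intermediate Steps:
X = -1
w = 841
c = 0 (c = 2*(-1) + (3 - 1*1) = -2 + (3 - 1) = -2 + 2 = 0)
c*w = 0*841 = 0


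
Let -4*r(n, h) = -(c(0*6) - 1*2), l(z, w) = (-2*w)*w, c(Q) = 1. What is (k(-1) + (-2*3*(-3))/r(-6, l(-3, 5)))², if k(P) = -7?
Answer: 6241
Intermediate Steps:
l(z, w) = -2*w²
r(n, h) = -¼ (r(n, h) = -(-1)*(1 - 1*2)/4 = -(-1)*(1 - 2)/4 = -(-1)*(-1)/4 = -¼*1 = -¼)
(k(-1) + (-2*3*(-3))/r(-6, l(-3, 5)))² = (-7 + (-2*3*(-3))/(-¼))² = (-7 - 6*(-3)*(-4))² = (-7 + 18*(-4))² = (-7 - 72)² = (-79)² = 6241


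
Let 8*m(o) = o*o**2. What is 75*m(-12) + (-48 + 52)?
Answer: -16196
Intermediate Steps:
m(o) = o**3/8 (m(o) = (o*o**2)/8 = o**3/8)
75*m(-12) + (-48 + 52) = 75*((1/8)*(-12)**3) + (-48 + 52) = 75*((1/8)*(-1728)) + 4 = 75*(-216) + 4 = -16200 + 4 = -16196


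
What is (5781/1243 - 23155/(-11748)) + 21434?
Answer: 28462940039/1327524 ≈ 21441.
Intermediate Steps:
(5781/1243 - 23155/(-11748)) + 21434 = (5781*(1/1243) - 23155*(-1/11748)) + 21434 = (5781/1243 + 2105/1068) + 21434 = 8790623/1327524 + 21434 = 28462940039/1327524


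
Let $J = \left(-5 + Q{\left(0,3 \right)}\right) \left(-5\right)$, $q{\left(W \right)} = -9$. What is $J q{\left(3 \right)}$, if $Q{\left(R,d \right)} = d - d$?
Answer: $-225$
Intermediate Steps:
$Q{\left(R,d \right)} = 0$
$J = 25$ ($J = \left(-5 + 0\right) \left(-5\right) = \left(-5\right) \left(-5\right) = 25$)
$J q{\left(3 \right)} = 25 \left(-9\right) = -225$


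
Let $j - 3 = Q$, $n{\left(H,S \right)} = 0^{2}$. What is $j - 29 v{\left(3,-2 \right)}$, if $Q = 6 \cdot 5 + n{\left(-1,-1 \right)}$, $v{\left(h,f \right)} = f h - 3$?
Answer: $294$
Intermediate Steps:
$n{\left(H,S \right)} = 0$
$v{\left(h,f \right)} = -3 + f h$
$Q = 30$ ($Q = 6 \cdot 5 + 0 = 30 + 0 = 30$)
$j = 33$ ($j = 3 + 30 = 33$)
$j - 29 v{\left(3,-2 \right)} = 33 - 29 \left(-3 - 6\right) = 33 - -261 = 33 + 261 = 294$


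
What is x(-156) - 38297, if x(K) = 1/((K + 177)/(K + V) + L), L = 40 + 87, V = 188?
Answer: -156443213/4085 ≈ -38297.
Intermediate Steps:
L = 127
x(K) = 1/(127 + (177 + K)/(188 + K)) (x(K) = 1/((K + 177)/(K + 188) + 127) = 1/((177 + K)/(188 + K) + 127) = 1/(127 + (177 + K)/(188 + K)))
x(-156) - 38297 = (188 - 156)/(24053 + 128*(-156)) - 38297 = 32/(24053 - 19968) - 38297 = 32/4085 - 38297 = -156443213/4085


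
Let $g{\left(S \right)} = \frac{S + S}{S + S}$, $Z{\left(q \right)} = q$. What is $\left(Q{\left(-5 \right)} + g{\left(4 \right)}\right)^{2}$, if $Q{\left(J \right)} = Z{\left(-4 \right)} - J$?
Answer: $4$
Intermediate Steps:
$g{\left(S \right)} = 1$ ($g{\left(S \right)} = \frac{2 S}{2 S} = 2 S \frac{1}{2 S} = 1$)
$Q{\left(J \right)} = -4 - J$
$\left(Q{\left(-5 \right)} + g{\left(4 \right)}\right)^{2} = \left(\left(-4 - -5\right) + 1\right)^{2} = \left(\left(-4 + 5\right) + 1\right)^{2} = \left(1 + 1\right)^{2} = 2^{2} = 4$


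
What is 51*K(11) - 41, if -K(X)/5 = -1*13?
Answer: 3274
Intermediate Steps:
K(X) = 65 (K(X) = -(-5)*13 = -5*(-13) = 65)
51*K(11) - 41 = 51*65 - 41 = 3315 - 41 = 3274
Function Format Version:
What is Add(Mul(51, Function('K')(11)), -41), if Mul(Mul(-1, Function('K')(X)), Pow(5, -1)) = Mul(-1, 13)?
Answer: 3274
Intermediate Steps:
Function('K')(X) = 65 (Function('K')(X) = Mul(-5, Mul(-1, 13)) = Mul(-5, -13) = 65)
Add(Mul(51, Function('K')(11)), -41) = Add(Mul(51, 65), -41) = Add(3315, -41) = 3274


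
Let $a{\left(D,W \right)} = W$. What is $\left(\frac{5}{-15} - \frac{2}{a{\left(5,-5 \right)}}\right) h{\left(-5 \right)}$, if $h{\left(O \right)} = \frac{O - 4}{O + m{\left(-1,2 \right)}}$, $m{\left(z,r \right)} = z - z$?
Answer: $\frac{3}{25} \approx 0.12$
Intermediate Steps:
$m{\left(z,r \right)} = 0$
$h{\left(O \right)} = \frac{-4 + O}{O}$ ($h{\left(O \right)} = \frac{O - 4}{O + 0} = \frac{-4 + O}{O}$)
$\left(\frac{5}{-15} - \frac{2}{a{\left(5,-5 \right)}}\right) h{\left(-5 \right)} = \left(\frac{5}{-15} - \frac{2}{-5}\right) \frac{-4 - 5}{-5} = \left(5 \left(- \frac{1}{15}\right) - - \frac{2}{5}\right) \left(\left(- \frac{1}{5}\right) \left(-9\right)\right) = \left(- \frac{1}{3} + \frac{2}{5}\right) \frac{9}{5} = \frac{1}{15} \cdot \frac{9}{5} = \frac{3}{25}$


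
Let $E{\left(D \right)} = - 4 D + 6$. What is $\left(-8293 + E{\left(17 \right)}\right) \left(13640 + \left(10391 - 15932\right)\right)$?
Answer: $-67667145$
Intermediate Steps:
$E{\left(D \right)} = 6 - 4 D$
$\left(-8293 + E{\left(17 \right)}\right) \left(13640 + \left(10391 - 15932\right)\right) = \left(-8293 + \left(6 - 68\right)\right) \left(13640 + \left(10391 - 15932\right)\right) = \left(-8293 - 62\right) \left(13640 - 5541\right) = \left(-8355\right) 8099 = -67667145$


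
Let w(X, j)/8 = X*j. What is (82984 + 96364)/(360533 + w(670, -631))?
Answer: -179348/3021627 ≈ -0.059355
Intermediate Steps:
w(X, j) = 8*X*j (w(X, j) = 8*(X*j) = 8*X*j)
(82984 + 96364)/(360533 + w(670, -631)) = (82984 + 96364)/(360533 + 8*670*(-631)) = 179348/(360533 - 3382160) = 179348/(-3021627) = 179348*(-1/3021627) = -179348/3021627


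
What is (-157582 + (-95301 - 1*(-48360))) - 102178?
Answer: -306701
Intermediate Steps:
(-157582 + (-95301 - 1*(-48360))) - 102178 = (-157582 + (-95301 + 48360)) - 102178 = (-157582 - 46941) - 102178 = -204523 - 102178 = -306701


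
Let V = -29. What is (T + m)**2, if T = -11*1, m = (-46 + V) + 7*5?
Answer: 2601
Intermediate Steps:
m = -40 (m = (-46 - 29) + 7*5 = -75 + 35 = -40)
T = -11
(T + m)**2 = (-11 - 40)**2 = (-51)**2 = 2601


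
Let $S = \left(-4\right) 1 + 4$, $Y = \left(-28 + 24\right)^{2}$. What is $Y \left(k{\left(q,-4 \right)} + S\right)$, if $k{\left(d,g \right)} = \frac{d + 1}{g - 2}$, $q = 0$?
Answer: $- \frac{8}{3} \approx -2.6667$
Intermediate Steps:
$k{\left(d,g \right)} = \frac{1 + d}{-2 + g}$
$Y = 16$ ($Y = \left(-4\right)^{2} = 16$)
$S = 0$ ($S = -4 + 4 = 0$)
$Y \left(k{\left(q,-4 \right)} + S\right) = 16 \left(\frac{1 + 0}{-2 - 4} + 0\right) = 16 \left(\frac{1}{-6} \cdot 1 + 0\right) = 16 \left(\left(- \frac{1}{6}\right) 1 + 0\right) = 16 \left(- \frac{1}{6} + 0\right) = 16 \left(- \frac{1}{6}\right) = - \frac{8}{3}$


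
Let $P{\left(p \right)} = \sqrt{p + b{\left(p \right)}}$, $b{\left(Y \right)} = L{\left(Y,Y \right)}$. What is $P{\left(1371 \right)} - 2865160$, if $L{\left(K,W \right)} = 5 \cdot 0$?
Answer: $-2865160 + \sqrt{1371} \approx -2.8651 \cdot 10^{6}$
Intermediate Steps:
$L{\left(K,W \right)} = 0$
$b{\left(Y \right)} = 0$
$P{\left(p \right)} = \sqrt{p}$ ($P{\left(p \right)} = \sqrt{p + 0} = \sqrt{p}$)
$P{\left(1371 \right)} - 2865160 = \sqrt{1371} - 2865160 = -2865160 + \sqrt{1371}$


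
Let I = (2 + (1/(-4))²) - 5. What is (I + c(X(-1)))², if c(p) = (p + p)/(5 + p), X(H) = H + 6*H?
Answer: 4225/256 ≈ 16.504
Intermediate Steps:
X(H) = 7*H
c(p) = 2*p/(5 + p) (c(p) = (2*p)/(5 + p) = 2*p/(5 + p))
I = -47/16 (I = (2 + (-¼)²) - 5 = (2 + 1/16) - 5 = 33/16 - 5 = -47/16 ≈ -2.9375)
(I + c(X(-1)))² = (-47/16 + 2*(7*(-1))/(5 + 7*(-1)))² = (-47/16 + 2*(-7)/(5 - 7))² = (-47/16 + 2*(-7)/(-2))² = (-47/16 + 2*(-7)*(-½))² = (-47/16 + 7)² = (65/16)² = 4225/256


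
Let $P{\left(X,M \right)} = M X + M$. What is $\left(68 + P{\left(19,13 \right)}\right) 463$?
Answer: $151864$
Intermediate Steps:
$P{\left(X,M \right)} = M + M X$
$\left(68 + P{\left(19,13 \right)}\right) 463 = \left(68 + 13 \left(1 + 19\right)\right) 463 = \left(68 + 13 \cdot 20\right) 463 = \left(68 + 260\right) 463 = 328 \cdot 463 = 151864$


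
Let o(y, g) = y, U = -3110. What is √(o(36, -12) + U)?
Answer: I*√3074 ≈ 55.444*I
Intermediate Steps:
√(o(36, -12) + U) = √(36 - 3110) = √(-3074) = I*√3074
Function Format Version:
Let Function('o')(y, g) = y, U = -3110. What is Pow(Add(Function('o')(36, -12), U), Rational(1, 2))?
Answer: Mul(I, Pow(3074, Rational(1, 2))) ≈ Mul(55.444, I)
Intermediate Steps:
Pow(Add(Function('o')(36, -12), U), Rational(1, 2)) = Pow(Add(36, -3110), Rational(1, 2)) = Pow(-3074, Rational(1, 2)) = Mul(I, Pow(3074, Rational(1, 2)))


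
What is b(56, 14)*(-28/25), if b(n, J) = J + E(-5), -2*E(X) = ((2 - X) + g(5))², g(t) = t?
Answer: 1624/25 ≈ 64.960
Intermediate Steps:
E(X) = -(7 - X)²/2 (E(X) = -((2 - X) + 5)²/2 = -(7 - X)²/2)
b(n, J) = -72 + J (b(n, J) = J - (-7 - 5)²/2 = J - ½*(-12)² = J - ½*144 = J - 72 = -72 + J)
b(56, 14)*(-28/25) = (-72 + 14)*(-28/25) = -(-1624)/25 = -58*(-28/25) = 1624/25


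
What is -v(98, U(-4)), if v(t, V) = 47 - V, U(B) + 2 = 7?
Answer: -42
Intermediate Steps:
U(B) = 5 (U(B) = -2 + 7 = 5)
-v(98, U(-4)) = -(47 - 1*5) = -(47 - 5) = -1*42 = -42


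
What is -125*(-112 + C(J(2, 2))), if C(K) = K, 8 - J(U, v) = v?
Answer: 13250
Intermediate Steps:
J(U, v) = 8 - v
-125*(-112 + C(J(2, 2))) = -125*(-112 + (8 - 1*2)) = -125*(-112 + (8 - 2)) = -125*(-112 + 6) = -125*(-106) = 13250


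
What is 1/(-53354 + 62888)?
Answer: 1/9534 ≈ 0.00010489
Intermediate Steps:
1/(-53354 + 62888) = 1/9534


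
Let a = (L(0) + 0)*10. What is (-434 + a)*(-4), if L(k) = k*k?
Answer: 1736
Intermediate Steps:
L(k) = k²
a = 0 (a = (0² + 0)*10 = (0 + 0)*10 = 0*10 = 0)
(-434 + a)*(-4) = (-434 + 0)*(-4) = -434*(-4) = 1736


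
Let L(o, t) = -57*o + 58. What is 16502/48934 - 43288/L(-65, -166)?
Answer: -1028078983/92069321 ≈ -11.166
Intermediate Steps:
L(o, t) = 58 - 57*o
16502/48934 - 43288/L(-65, -166) = 16502/48934 - 43288/(58 - 57*(-65)) = 16502*(1/48934) - 43288/(58 + 3705) = 8251/24467 - 43288/3763 = -1028078983/92069321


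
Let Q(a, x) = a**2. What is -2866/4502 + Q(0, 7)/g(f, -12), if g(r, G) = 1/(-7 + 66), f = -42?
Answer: -1433/2251 ≈ -0.63661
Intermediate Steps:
g(r, G) = 1/59
-2866/4502 + Q(0, 7)/g(f, -12) = -2866/4502 + 0**2/(1/59) = -2866*1/4502 + 0*59 = -1433/2251 + 0 = -1433/2251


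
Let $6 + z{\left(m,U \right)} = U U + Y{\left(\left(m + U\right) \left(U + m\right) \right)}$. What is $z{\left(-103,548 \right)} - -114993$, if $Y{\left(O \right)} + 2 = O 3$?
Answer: $1009364$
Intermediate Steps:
$Y{\left(O \right)} = -2 + 3 O$ ($Y{\left(O \right)} = -2 + O 3 = -2 + 3 O$)
$z{\left(m,U \right)} = -8 + U^{2} + 3 \left(U + m\right)^{2}$ ($z{\left(m,U \right)} = -6 + \left(U U + \left(-2 + 3 \left(m + U\right) \left(U + m\right)\right)\right) = -6 + \left(U^{2} + \left(-2 + 3 \left(U + m\right) \left(U + m\right)\right)\right) = -6 + \left(U^{2} + \left(-2 + 3 \left(U + m\right)^{2}\right)\right) = -6 + \left(-2 + U^{2} + 3 \left(U + m\right)^{2}\right) = -8 + U^{2} + 3 \left(U + m\right)^{2}$)
$z{\left(-103,548 \right)} - -114993 = \left(-8 + 3 \left(-103\right)^{2} + 4 \cdot 548^{2} + 6 \cdot 548 \left(-103\right)\right) - -114993 = \left(-8 + 3 \cdot 10609 + 4 \cdot 300304 - 338664\right) + 114993 = \left(-8 + 31827 + 1201216 - 338664\right) + 114993 = 894371 + 114993 = 1009364$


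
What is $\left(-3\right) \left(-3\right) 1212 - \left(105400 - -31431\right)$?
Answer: $-125923$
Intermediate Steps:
$\left(-3\right) \left(-3\right) 1212 - \left(105400 - -31431\right) = 9 \cdot 1212 - \left(105400 + 31431\right) = 10908 - 136831 = -125923$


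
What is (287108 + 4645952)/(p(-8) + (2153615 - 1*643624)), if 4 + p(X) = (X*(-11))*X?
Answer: 4933060/1509283 ≈ 3.2685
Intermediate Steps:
p(X) = -4 - 11*X**2 (p(X) = -4 + (X*(-11))*X = -4 + (-11*X)*X = -4 - 11*X**2)
(287108 + 4645952)/(p(-8) + (2153615 - 1*643624)) = (287108 + 4645952)/((-4 - 11*(-8)**2) + (2153615 - 1*643624)) = 4933060/((-4 - 11*64) + (2153615 - 643624)) = 4933060/((-4 - 704) + 1509991) = 4933060/(-708 + 1509991) = 4933060/1509283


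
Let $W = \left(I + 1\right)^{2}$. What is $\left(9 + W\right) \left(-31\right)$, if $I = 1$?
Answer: $-403$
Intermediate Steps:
$W = 4$ ($W = \left(1 + 1\right)^{2} = 2^{2} = 4$)
$\left(9 + W\right) \left(-31\right) = \left(9 + 4\right) \left(-31\right) = 13 \left(-31\right) = -403$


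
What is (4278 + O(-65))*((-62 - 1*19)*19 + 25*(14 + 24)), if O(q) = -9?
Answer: -2514441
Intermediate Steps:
(4278 + O(-65))*((-62 - 1*19)*19 + 25*(14 + 24)) = (4278 - 9)*((-62 - 1*19)*19 + 25*(14 + 24)) = 4269*((-62 - 19)*19 + 25*38) = 4269*(-81*19 + 950) = 4269*(-1539 + 950) = 4269*(-589) = -2514441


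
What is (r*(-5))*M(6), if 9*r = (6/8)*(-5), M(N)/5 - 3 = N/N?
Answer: 125/3 ≈ 41.667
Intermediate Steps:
M(N) = 20 (M(N) = 15 + 5*(N/N) = 15 + 5*1 = 15 + 5 = 20)
r = -5/12 (r = ((6/8)*(-5))/9 = ((6*(⅛))*(-5))/9 = ((¾)*(-5))/9 = (⅑)*(-15/4) = -5/12 ≈ -0.41667)
(r*(-5))*M(6) = -5/12*(-5)*20 = (25/12)*20 = 125/3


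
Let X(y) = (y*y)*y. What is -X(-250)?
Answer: 15625000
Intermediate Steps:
X(y) = y³ (X(y) = y²*y = y³)
-X(-250) = -1*(-250)³ = -1*(-15625000) = 15625000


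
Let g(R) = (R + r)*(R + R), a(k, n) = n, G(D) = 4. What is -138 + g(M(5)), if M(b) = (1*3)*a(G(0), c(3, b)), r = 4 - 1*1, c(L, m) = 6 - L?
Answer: 78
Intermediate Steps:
r = 3 (r = 4 - 1 = 3)
M(b) = 9 (M(b) = (1*3)*(6 - 1*3) = 3*(6 - 3) = 3*3 = 9)
g(R) = 2*R*(3 + R) (g(R) = (R + 3)*(R + R) = (3 + R)*(2*R) = 2*R*(3 + R))
-138 + g(M(5)) = -138 + 2*9*(3 + 9) = -138 + 2*9*12 = -138 + 216 = 78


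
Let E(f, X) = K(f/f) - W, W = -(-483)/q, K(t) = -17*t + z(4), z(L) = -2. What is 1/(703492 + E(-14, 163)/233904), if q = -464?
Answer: 108531456/76351011036019 ≈ 1.4215e-6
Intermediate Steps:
K(t) = -2 - 17*t (K(t) = -17*t - 2 = -2 - 17*t)
W = -483/464 (W = -(-483)/(-464) = -(-483)*(-1)/464 = -1*483/464 = -483/464 ≈ -1.0409)
E(f, X) = -8333/464 (E(f, X) = (-2 - 17*f/f) - 1*(-483/464) = (-2 - 17*1) + 483/464 = (-2 - 17) + 483/464 = -19 + 483/464 = -8333/464)
1/(703492 + E(-14, 163)/233904) = 1/(703492 - 8333/464/233904) = 1/(703492 - 8333/464*1/233904) = 1/(703492 - 8333/108531456) = 1/(76351011036019/108531456) = 108531456/76351011036019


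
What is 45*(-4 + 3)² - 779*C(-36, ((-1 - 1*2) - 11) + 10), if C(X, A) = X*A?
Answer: -112131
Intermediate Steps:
C(X, A) = A*X
45*(-4 + 3)² - 779*C(-36, ((-1 - 1*2) - 11) + 10) = 45*(-4 + 3)² - 779*(((-1 - 1*2) - 11) + 10)*(-36) = 45*(-1)² - 779*(((-1 - 2) - 11) + 10)*(-36) = 45*1 - 779*((-3 - 11) + 10)*(-36) = 45 - 779*(-14 + 10)*(-36) = 45 - (-3116)*(-36) = 45 - 779*144 = 45 - 112176 = -112131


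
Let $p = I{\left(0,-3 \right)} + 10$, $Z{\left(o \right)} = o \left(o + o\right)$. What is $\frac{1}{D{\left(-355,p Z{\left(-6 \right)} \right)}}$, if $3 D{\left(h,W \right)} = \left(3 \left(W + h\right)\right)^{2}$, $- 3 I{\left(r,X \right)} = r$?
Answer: $\frac{1}{399675} \approx 2.502 \cdot 10^{-6}$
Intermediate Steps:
$I{\left(r,X \right)} = - \frac{r}{3}$
$Z{\left(o \right)} = 2 o^{2}$ ($Z{\left(o \right)} = o 2 o = 2 o^{2}$)
$p = 10$ ($p = \left(- \frac{1}{3}\right) 0 + 10 = 0 + 10 = 10$)
$D{\left(h,W \right)} = \frac{\left(3 W + 3 h\right)^{2}}{3}$ ($D{\left(h,W \right)} = \frac{\left(3 \left(W + h\right)\right)^{2}}{3} = \frac{\left(3 W + 3 h\right)^{2}}{3}$)
$\frac{1}{D{\left(-355,p Z{\left(-6 \right)} \right)}} = \frac{1}{3 \left(10 \cdot 2 \left(-6\right)^{2} - 355\right)^{2}} = \frac{1}{3 \left(10 \cdot 2 \cdot 36 - 355\right)^{2}} = \frac{1}{3 \left(10 \cdot 72 - 355\right)^{2}} = \frac{1}{3 \left(720 - 355\right)^{2}} = \frac{1}{3 \cdot 365^{2}} = \frac{1}{3 \cdot 133225} = \frac{1}{399675}$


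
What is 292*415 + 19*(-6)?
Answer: 121066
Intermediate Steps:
292*415 + 19*(-6) = 121180 - 114 = 121066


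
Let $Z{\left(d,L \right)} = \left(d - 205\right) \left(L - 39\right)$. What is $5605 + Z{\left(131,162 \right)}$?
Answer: $-3497$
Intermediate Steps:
$Z{\left(d,L \right)} = \left(-205 + d\right) \left(-39 + L\right)$
$5605 + Z{\left(131,162 \right)} = 5605 + \left(7995 - 33210 - 5109 + 162 \cdot 131\right) = 5605 + \left(7995 - 33210 - 5109 + 21222\right) = 5605 - 9102 = -3497$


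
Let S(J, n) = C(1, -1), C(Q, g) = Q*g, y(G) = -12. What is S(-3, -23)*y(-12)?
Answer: 12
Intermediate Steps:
S(J, n) = -1 (S(J, n) = 1*(-1) = -1)
S(-3, -23)*y(-12) = -1*(-12) = 12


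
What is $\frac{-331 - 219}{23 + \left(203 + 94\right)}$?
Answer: $- \frac{55}{32} \approx -1.7188$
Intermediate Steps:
$\frac{-331 - 219}{23 + \left(203 + 94\right)} = - \frac{550}{23 + 297} = - \frac{550}{320} = \left(-550\right) \frac{1}{320} = - \frac{55}{32}$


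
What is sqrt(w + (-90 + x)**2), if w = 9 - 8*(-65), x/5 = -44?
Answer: sqrt(96629) ≈ 310.85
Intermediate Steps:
x = -220 (x = 5*(-44) = -220)
w = 529 (w = 9 + 520 = 529)
sqrt(w + (-90 + x)**2) = sqrt(529 + (-90 - 220)**2) = sqrt(529 + (-310)**2) = sqrt(529 + 96100) = sqrt(96629)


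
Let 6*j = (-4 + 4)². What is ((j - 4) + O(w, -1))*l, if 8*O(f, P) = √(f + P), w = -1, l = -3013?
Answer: 12052 - 3013*I*√2/8 ≈ 12052.0 - 532.63*I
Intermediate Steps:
j = 0 (j = (-4 + 4)²/6 = (⅙)*0² = (⅙)*0 = 0)
O(f, P) = √(P + f)/8 (O(f, P) = √(f + P)/8 = √(P + f)/8)
((j - 4) + O(w, -1))*l = ((0 - 4) + √(-1 - 1)/8)*(-3013) = (-4 + √(-2)/8)*(-3013) = (-4 + (I*√2)/8)*(-3013) = (-4 + I*√2/8)*(-3013) = 12052 - 3013*I*√2/8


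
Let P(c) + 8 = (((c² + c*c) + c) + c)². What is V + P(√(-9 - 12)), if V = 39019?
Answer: 40691 - 168*I*√21 ≈ 40691.0 - 769.87*I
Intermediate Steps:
P(c) = -8 + (2*c + 2*c²)² (P(c) = -8 + (((c² + c*c) + c) + c)² = -8 + (((c² + c²) + c) + c)² = -8 + ((2*c² + c) + c)² = -8 + ((c + 2*c²) + c)² = -8 + (2*c + 2*c²)²)
V + P(√(-9 - 12)) = 39019 + (-8 + 4*(√(-9 - 12))²*(1 + √(-9 - 12))²) = 39019 + (-8 + 4*(√(-21))²*(1 + √(-21))²) = 39019 + (-8 + 4*(I*√21)²*(1 + I*√21)²) = 39019 + (-8 + 4*(-21)*(1 + I*√21)²) = 39019 + (-8 - 84*(1 + I*√21)²) = 39011 - 84*(1 + I*√21)²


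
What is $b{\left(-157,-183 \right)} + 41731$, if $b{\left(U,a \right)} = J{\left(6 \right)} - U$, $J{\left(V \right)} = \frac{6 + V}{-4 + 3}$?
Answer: $41876$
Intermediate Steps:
$J{\left(V \right)} = -6 - V$ ($J{\left(V \right)} = \frac{6 + V}{-1} = \left(6 + V\right) \left(-1\right) = -6 - V$)
$b{\left(U,a \right)} = -12 - U$ ($b{\left(U,a \right)} = \left(-6 - 6\right) - U = -12 - U$)
$b{\left(-157,-183 \right)} + 41731 = \left(-12 - -157\right) + 41731 = \left(-12 + 157\right) + 41731 = 145 + 41731 = 41876$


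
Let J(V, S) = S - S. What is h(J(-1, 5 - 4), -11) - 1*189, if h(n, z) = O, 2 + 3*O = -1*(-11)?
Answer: -186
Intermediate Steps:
O = 3 (O = -⅔ + (-1*(-11))/3 = -⅔ + (⅓)*11 = -⅔ + 11/3 = 3)
J(V, S) = 0
h(n, z) = 3
h(J(-1, 5 - 4), -11) - 1*189 = 3 - 1*189 = 3 - 189 = -186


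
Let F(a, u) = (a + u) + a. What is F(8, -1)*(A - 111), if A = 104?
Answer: -105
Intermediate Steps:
F(a, u) = u + 2*a
F(8, -1)*(A - 111) = (-1 + 2*8)*(104 - 111) = (-1 + 16)*(-7) = 15*(-7) = -105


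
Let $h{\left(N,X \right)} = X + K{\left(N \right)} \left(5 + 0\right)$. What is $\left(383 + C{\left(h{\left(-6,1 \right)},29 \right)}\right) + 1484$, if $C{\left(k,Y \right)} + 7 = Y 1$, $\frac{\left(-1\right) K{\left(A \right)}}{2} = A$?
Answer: $1889$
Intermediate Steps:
$K{\left(A \right)} = - 2 A$
$h{\left(N,X \right)} = X - 10 N$ ($h{\left(N,X \right)} = X + - 2 N \left(5 + 0\right) = X + - 2 N 5 = X - 10 N$)
$C{\left(k,Y \right)} = -7 + Y$ ($C{\left(k,Y \right)} = -7 + Y 1 = -7 + Y$)
$\left(383 + C{\left(h{\left(-6,1 \right)},29 \right)}\right) + 1484 = \left(383 + \left(-7 + 29\right)\right) + 1484 = \left(383 + 22\right) + 1484 = 405 + 1484 = 1889$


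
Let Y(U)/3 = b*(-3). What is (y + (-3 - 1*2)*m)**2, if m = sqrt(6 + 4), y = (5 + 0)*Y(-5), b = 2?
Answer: 8350 + 900*sqrt(10) ≈ 11196.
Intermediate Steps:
Y(U) = -18 (Y(U) = 3*(2*(-3)) = 3*(-6) = -18)
y = -90 (y = (5 + 0)*(-18) = 5*(-18) = -90)
m = sqrt(10) ≈ 3.1623
(y + (-3 - 1*2)*m)**2 = (-90 + (-3 - 1*2)*sqrt(10))**2 = (-90 + (-3 - 2)*sqrt(10))**2 = (-90 - 5*sqrt(10))**2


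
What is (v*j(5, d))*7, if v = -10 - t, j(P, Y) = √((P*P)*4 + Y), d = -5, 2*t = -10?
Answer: -35*√95 ≈ -341.14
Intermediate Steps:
t = -5 (t = (½)*(-10) = -5)
j(P, Y) = √(Y + 4*P²) (j(P, Y) = √(P²*4 + Y) = √(4*P² + Y) = √(Y + 4*P²))
v = -5 (v = -10 - 1*(-5) = -10 + 5 = -5)
(v*j(5, d))*7 = -5*√(-5 + 4*5²)*7 = -5*√(-5 + 4*25)*7 = -5*√(-5 + 100)*7 = -5*√95*7 = -35*√95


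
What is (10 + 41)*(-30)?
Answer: -1530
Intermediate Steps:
(10 + 41)*(-30) = 51*(-30) = -1530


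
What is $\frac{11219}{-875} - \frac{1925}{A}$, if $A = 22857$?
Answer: $- \frac{258117058}{19999875} \approx -12.906$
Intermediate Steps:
$\frac{11219}{-875} - \frac{1925}{A} = \frac{11219}{-875} - \frac{1925}{22857} = 11219 \left(- \frac{1}{875}\right) - \frac{1925}{22857} = - \frac{11219}{875} - \frac{1925}{22857} = - \frac{258117058}{19999875}$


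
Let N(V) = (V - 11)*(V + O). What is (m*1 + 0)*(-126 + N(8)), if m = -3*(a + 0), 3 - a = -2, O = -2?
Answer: 2160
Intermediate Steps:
a = 5 (a = 3 - 1*(-2) = 3 + 2 = 5)
m = -15 (m = -3*(5 + 0) = -3*5 = -15)
N(V) = (-11 + V)*(-2 + V) (N(V) = (V - 11)*(V - 2) = (-11 + V)*(-2 + V))
(m*1 + 0)*(-126 + N(8)) = (-15*1 + 0)*(-126 + (22 + 8**2 - 13*8)) = (-15 + 0)*(-126 + (22 + 64 - 104)) = -15*(-126 - 18) = -15*(-144) = 2160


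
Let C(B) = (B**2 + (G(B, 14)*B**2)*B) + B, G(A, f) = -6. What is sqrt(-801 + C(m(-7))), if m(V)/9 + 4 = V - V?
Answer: 3*sqrt(31155) ≈ 529.52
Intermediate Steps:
m(V) = -36 (m(V) = -36 + 9*(V - V) = -36 + 9*0 = -36 + 0 = -36)
C(B) = B + B**2 - 6*B**3 (C(B) = (B**2 + (-6*B**2)*B) + B = (B**2 - 6*B**3) + B = B + B**2 - 6*B**3)
sqrt(-801 + C(m(-7))) = sqrt(-801 - 36*(1 - 36 - 6*(-36)**2)) = sqrt(-801 - 36*(1 - 36 - 6*1296)) = sqrt(-801 - 36*(1 - 36 - 7776)) = sqrt(-801 - 36*(-7811)) = sqrt(-801 + 281196) = sqrt(280395) = 3*sqrt(31155)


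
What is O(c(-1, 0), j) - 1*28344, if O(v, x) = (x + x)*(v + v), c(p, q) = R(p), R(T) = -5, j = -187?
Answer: -24604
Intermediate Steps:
c(p, q) = -5
O(v, x) = 4*v*x (O(v, x) = (2*x)*(2*v) = 4*v*x)
O(c(-1, 0), j) - 1*28344 = 4*(-5)*(-187) - 1*28344 = 3740 - 28344 = -24604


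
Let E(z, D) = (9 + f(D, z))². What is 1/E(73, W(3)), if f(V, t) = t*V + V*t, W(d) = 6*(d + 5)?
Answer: 1/49238289 ≈ 2.0309e-8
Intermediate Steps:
W(d) = 30 + 6*d (W(d) = 6*(5 + d) = 30 + 6*d)
f(V, t) = 2*V*t (f(V, t) = V*t + V*t = 2*V*t)
E(z, D) = (9 + 2*D*z)²
1/E(73, W(3)) = 1/((9 + 2*(30 + 6*3)*73)²) = 1/((9 + 2*(30 + 18)*73)²) = 1/((9 + 2*48*73)²) = 1/((9 + 7008)²) = 1/(7017²) = 1/49238289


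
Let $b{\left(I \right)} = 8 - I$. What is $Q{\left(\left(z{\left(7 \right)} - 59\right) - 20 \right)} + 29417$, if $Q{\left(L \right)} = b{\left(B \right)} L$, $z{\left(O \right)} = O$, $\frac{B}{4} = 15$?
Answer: $33161$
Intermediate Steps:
$B = 60$ ($B = 4 \cdot 15 = 60$)
$Q{\left(L \right)} = - 52 L$ ($Q{\left(L \right)} = \left(8 - 60\right) L = - 52 L$)
$Q{\left(\left(z{\left(7 \right)} - 59\right) - 20 \right)} + 29417 = - 52 \left(\left(7 - 59\right) - 20\right) + 29417 = - 52 \left(-52 - 20\right) + 29417 = \left(-52\right) \left(-72\right) + 29417 = 3744 + 29417 = 33161$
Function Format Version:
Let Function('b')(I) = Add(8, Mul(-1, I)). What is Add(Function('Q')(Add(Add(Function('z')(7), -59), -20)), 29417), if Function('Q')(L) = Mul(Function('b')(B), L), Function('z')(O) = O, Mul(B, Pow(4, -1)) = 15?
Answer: 33161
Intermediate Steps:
B = 60 (B = Mul(4, 15) = 60)
Function('Q')(L) = Mul(-52, L) (Function('Q')(L) = Mul(Add(8, Mul(-1, 60)), L) = Mul(Add(8, -60), L) = Mul(-52, L))
Add(Function('Q')(Add(Add(Function('z')(7), -59), -20)), 29417) = Add(Mul(-52, Add(Add(7, -59), -20)), 29417) = Add(Mul(-52, Add(-52, -20)), 29417) = Add(Mul(-52, -72), 29417) = Add(3744, 29417) = 33161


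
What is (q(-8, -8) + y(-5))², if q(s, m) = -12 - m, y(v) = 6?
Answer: 4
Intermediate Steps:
(q(-8, -8) + y(-5))² = ((-12 - 1*(-8)) + 6)² = ((-12 + 8) + 6)² = (-4 + 6)² = 2² = 4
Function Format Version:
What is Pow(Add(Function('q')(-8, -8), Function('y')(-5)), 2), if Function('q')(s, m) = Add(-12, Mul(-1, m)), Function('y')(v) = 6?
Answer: 4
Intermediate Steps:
Pow(Add(Function('q')(-8, -8), Function('y')(-5)), 2) = Pow(Add(Add(-12, Mul(-1, -8)), 6), 2) = Pow(Add(Add(-12, 8), 6), 2) = Pow(Add(-4, 6), 2) = Pow(2, 2) = 4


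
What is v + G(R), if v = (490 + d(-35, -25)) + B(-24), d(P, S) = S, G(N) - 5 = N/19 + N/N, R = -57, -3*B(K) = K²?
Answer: 276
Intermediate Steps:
B(K) = -K²/3
G(N) = 6 + N/19 (G(N) = 5 + (N/19 + N/N) = 5 + (N*(1/19) + 1) = 5 + (N/19 + 1) = 5 + (1 + N/19) = 6 + N/19)
v = 273 (v = (490 - 25) - ⅓*(-24)² = 465 - ⅓*576 = 465 - 192 = 273)
v + G(R) = 273 + (6 + (1/19)*(-57)) = 273 + (6 - 3) = 273 + 3 = 276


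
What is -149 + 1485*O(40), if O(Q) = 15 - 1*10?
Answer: 7276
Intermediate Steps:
O(Q) = 5 (O(Q) = 15 - 10 = 5)
-149 + 1485*O(40) = -149 + 1485*5 = -149 + 7425 = 7276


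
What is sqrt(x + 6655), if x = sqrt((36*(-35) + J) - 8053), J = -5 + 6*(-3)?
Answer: sqrt(6655 + 2*I*sqrt(2334)) ≈ 81.58 + 0.5922*I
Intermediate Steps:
J = -23 (J = -5 - 18 = -23)
x = 2*I*sqrt(2334) (x = sqrt((36*(-35) - 23) - 8053) = sqrt((-1260 - 23) - 8053) = sqrt(-1283 - 8053) = sqrt(-9336) = 2*I*sqrt(2334) ≈ 96.623*I)
sqrt(x + 6655) = sqrt(2*I*sqrt(2334) + 6655) = sqrt(6655 + 2*I*sqrt(2334))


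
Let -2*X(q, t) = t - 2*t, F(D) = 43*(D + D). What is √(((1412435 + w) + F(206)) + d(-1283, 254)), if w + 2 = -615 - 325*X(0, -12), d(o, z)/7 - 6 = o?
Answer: √1422545 ≈ 1192.7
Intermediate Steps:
F(D) = 86*D (F(D) = 43*(2*D) = 86*D)
X(q, t) = t/2 (X(q, t) = -(t - 2*t)/2 = -(-1)*t/2 = t/2)
d(o, z) = 42 + 7*o
w = 1333 (w = -2 + (-615 - 325*(-12)/2) = -2 + (-615 - 325*(-6)) = -2 + (-615 + 1950) = -2 + 1335 = 1333)
√(((1412435 + w) + F(206)) + d(-1283, 254)) = √(((1412435 + 1333) + 86*206) + (42 + 7*(-1283))) = √((1413768 + 17716) + (42 - 8981)) = √(1431484 - 8939) = √1422545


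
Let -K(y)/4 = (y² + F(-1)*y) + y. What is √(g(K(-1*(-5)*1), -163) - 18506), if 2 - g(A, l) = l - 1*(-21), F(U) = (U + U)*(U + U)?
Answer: I*√18362 ≈ 135.51*I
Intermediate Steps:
F(U) = 4*U² (F(U) = (2*U)*(2*U) = 4*U²)
K(y) = -20*y - 4*y² (K(y) = -4*((y² + (4*(-1)²)*y) + y) = -4*((y² + (4*1)*y) + y) = -4*((y² + 4*y) + y) = -4*(y² + 5*y) = -20*y - 4*y²)
g(A, l) = -19 - l (g(A, l) = 2 - (l - 1*(-21)) = 2 - (l + 21) = 2 - (21 + l) = 2 + (-21 - l) = -19 - l)
√(g(K(-1*(-5)*1), -163) - 18506) = √((-19 - 1*(-163)) - 18506) = √((-19 + 163) - 18506) = √(144 - 18506) = √(-18362) = I*√18362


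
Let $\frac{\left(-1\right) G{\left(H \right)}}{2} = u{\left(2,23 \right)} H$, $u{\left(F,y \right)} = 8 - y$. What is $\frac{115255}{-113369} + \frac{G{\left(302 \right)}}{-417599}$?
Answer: $- \frac{49157495885}{47342781031} \approx -1.0383$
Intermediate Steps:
$G{\left(H \right)} = 30 H$ ($G{\left(H \right)} = - 2 \left(8 - 23\right) H = - 2 \left(- 15 H\right) = 30 H$)
$\frac{115255}{-113369} + \frac{G{\left(302 \right)}}{-417599} = \frac{115255}{-113369} + \frac{30 \cdot 302}{-417599} = 115255 \left(- \frac{1}{113369}\right) + 9060 \left(- \frac{1}{417599}\right) = - \frac{115255}{113369} - \frac{9060}{417599} = - \frac{49157495885}{47342781031}$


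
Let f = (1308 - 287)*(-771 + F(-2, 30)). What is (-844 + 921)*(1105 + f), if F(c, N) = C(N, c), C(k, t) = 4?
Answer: -60214154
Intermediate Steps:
F(c, N) = 4
f = -783107 (f = (1308 - 287)*(-771 + 4) = 1021*(-767) = -783107)
(-844 + 921)*(1105 + f) = (-844 + 921)*(1105 - 783107) = 77*(-782002) = -60214154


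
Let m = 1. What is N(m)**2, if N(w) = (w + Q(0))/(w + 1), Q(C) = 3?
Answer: 4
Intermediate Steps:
N(w) = (3 + w)/(1 + w) (N(w) = (w + 3)/(w + 1) = (3 + w)/(1 + w))
N(m)**2 = ((3 + 1)/(1 + 1))**2 = (4/2)**2 = ((1/2)*4)**2 = 2**2 = 4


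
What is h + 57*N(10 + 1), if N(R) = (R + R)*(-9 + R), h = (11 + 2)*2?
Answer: 2534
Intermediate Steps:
h = 26 (h = 13*2 = 26)
N(R) = 2*R*(-9 + R) (N(R) = (2*R)*(-9 + R) = 2*R*(-9 + R))
h + 57*N(10 + 1) = 26 + 57*(2*(10 + 1)*(-9 + (10 + 1))) = 26 + 57*(2*11*(-9 + 11)) = 26 + 57*(2*11*2) = 26 + 57*44 = 26 + 2508 = 2534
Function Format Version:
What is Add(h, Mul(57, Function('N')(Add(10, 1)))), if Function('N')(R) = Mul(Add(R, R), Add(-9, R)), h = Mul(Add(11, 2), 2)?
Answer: 2534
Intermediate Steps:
h = 26 (h = Mul(13, 2) = 26)
Function('N')(R) = Mul(2, R, Add(-9, R)) (Function('N')(R) = Mul(Mul(2, R), Add(-9, R)) = Mul(2, R, Add(-9, R)))
Add(h, Mul(57, Function('N')(Add(10, 1)))) = Add(26, Mul(57, Mul(2, Add(10, 1), Add(-9, Add(10, 1))))) = Add(26, Mul(57, Mul(2, 11, Add(-9, 11)))) = Add(26, Mul(57, Mul(2, 11, 2))) = Add(26, Mul(57, 44)) = Add(26, 2508) = 2534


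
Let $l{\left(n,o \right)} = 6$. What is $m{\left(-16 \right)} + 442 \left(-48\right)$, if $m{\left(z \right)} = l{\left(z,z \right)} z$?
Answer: $-21312$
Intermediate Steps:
$m{\left(z \right)} = 6 z$
$m{\left(-16 \right)} + 442 \left(-48\right) = 6 \left(-16\right) + 442 \left(-48\right) = -96 - 21216 = -21312$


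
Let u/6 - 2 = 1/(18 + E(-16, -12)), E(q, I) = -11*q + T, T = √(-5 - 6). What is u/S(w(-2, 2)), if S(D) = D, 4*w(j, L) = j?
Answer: 12*(-2*√11 + 389*I)/(√11 - 194*I) ≈ -24.062 + 0.0010572*I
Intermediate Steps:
w(j, L) = j/4
T = I*√11 (T = √(-11) = I*√11 ≈ 3.3166*I)
E(q, I) = -11*q + I*√11
u = 12 + 6/(194 + I*√11) (u = 12 + 6/(18 + (-11*(-16) + I*√11)) = 12 + 6/(18 + (176 + I*√11)) = 12 + 6/(194 + I*√11) ≈ 12.031 - 0.00052859*I)
u/S(w(-2, 2)) = (150976/12549 - 2*I*√11/12549)/(((¼)*(-2))) = (150976/12549 - 2*I*√11/12549)/(-½) = (150976/12549 - 2*I*√11/12549)*(-2) = -301952/12549 + 4*I*√11/12549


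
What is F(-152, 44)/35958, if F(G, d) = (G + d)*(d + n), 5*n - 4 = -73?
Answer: -2718/29965 ≈ -0.090706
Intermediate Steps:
n = -69/5 (n = ⅘ + (⅕)*(-73) = ⅘ - 73/5 = -69/5 ≈ -13.800)
F(G, d) = (-69/5 + d)*(G + d) (F(G, d) = (G + d)*(d - 69/5) = (G + d)*(-69/5 + d) = (-69/5 + d)*(G + d))
F(-152, 44)/35958 = (44² - 69/5*(-152) - 69/5*44 - 152*44)/35958 = (1936 + 10488/5 - 3036/5 - 6688)*(1/35958) = -16308/5*1/35958 = -2718/29965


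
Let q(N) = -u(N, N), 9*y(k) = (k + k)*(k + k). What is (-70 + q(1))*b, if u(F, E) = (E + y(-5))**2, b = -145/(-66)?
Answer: -2544895/5346 ≈ -476.04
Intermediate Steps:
y(k) = 4*k**2/9 (y(k) = ((k + k)*(k + k))/9 = ((2*k)*(2*k))/9 = (4*k**2)/9 = 4*k**2/9)
b = 145/66 (b = -145*(-1/66) = 145/66 ≈ 2.1970)
u(F, E) = (100/9 + E)**2 (u(F, E) = (E + (4/9)*(-5)**2)**2 = (E + (4/9)*25)**2 = (E + 100/9)**2 = (100/9 + E)**2)
q(N) = -(100 + 9*N)**2/81
(-70 + q(1))*b = (-70 - (100 + 9*1)**2/81)*(145/66) = (-70 - (100 + 9)**2/81)*(145/66) = (-70 - 1/81*109**2)*(145/66) = (-70 - 1/81*11881)*(145/66) = (-70 - 11881/81)*(145/66) = -17551/81*145/66 = -2544895/5346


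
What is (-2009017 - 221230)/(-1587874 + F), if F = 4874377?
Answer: -2230247/3286503 ≈ -0.67861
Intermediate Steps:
(-2009017 - 221230)/(-1587874 + F) = (-2009017 - 221230)/(-1587874 + 4874377) = -2230247/3286503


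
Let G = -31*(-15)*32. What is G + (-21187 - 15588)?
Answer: -21895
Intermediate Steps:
G = 14880 (G = 465*32 = 14880)
G + (-21187 - 15588) = 14880 + (-21187 - 15588) = 14880 - 36775 = -21895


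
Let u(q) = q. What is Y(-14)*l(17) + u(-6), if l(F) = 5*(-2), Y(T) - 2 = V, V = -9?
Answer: 64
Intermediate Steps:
Y(T) = -7 (Y(T) = 2 - 9 = -7)
l(F) = -10
Y(-14)*l(17) + u(-6) = -7*(-10) - 6 = 70 - 6 = 64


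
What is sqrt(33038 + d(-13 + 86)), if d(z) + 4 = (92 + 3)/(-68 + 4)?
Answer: sqrt(2114081)/8 ≈ 181.75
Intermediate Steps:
d(z) = -351/64 (d(z) = -4 + (92 + 3)/(-68 + 4) = -4 + 95/(-64) = -4 + 95*(-1/64) = -4 - 95/64 = -351/64)
sqrt(33038 + d(-13 + 86)) = sqrt(33038 - 351/64) = sqrt(2114081/64) = sqrt(2114081)/8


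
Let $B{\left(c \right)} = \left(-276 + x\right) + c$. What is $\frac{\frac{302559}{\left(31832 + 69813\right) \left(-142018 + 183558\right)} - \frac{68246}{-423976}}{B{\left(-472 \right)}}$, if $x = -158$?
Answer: $- \frac{268923168047}{1512959135055900} \approx -0.00017775$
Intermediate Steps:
$B{\left(c \right)} = -434 + c$ ($B{\left(c \right)} = \left(-276 - 158\right) + c = -434 + c$)
$\frac{\frac{302559}{\left(31832 + 69813\right) \left(-142018 + 183558\right)} - \frac{68246}{-423976}}{B{\left(-472 \right)}} = \frac{\frac{302559}{\left(31832 + 69813\right) \left(-142018 + 183558\right)} - \frac{68246}{-423976}}{-434 - 472} = \frac{\frac{302559}{101645 \cdot 41540} - - \frac{34123}{211988}}{-906} = \left(\frac{302559}{4222333300} + \frac{34123}{211988}\right) \left(- \frac{1}{906}\right) = \frac{268923168047}{1669932820150} \left(- \frac{1}{906}\right) = - \frac{268923168047}{1512959135055900}$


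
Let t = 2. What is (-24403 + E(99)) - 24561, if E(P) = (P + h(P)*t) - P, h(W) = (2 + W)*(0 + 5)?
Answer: -47954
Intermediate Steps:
h(W) = 10 + 5*W (h(W) = (2 + W)*5 = 10 + 5*W)
E(P) = 20 + 10*P (E(P) = (P + (10 + 5*P)*2) - P = (P + (20 + 10*P)) - P = (20 + 11*P) - P = 20 + 10*P)
(-24403 + E(99)) - 24561 = (-24403 + (20 + 10*99)) - 24561 = (-24403 + (20 + 990)) - 24561 = (-24403 + 1010) - 24561 = -23393 - 24561 = -47954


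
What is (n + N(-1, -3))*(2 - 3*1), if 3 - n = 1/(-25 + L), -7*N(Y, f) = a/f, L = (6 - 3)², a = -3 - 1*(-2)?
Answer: -1013/336 ≈ -3.0149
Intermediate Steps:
a = -1 (a = -3 + 2 = -1)
L = 9 (L = 3² = 9)
N(Y, f) = 1/(7*f) (N(Y, f) = -(-1)/(7*f) = 1/(7*f))
n = 49/16 (n = 3 - 1/(-25 + 9) = 3 - 1/(-16) = 3 - 1*(-1/16) = 3 + 1/16 = 49/16 ≈ 3.0625)
(n + N(-1, -3))*(2 - 3*1) = (49/16 + (⅐)/(-3))*(2 - 3*1) = (49/16 + (⅐)*(-⅓))*(2 - 3) = (49/16 - 1/21)*(-1) = (1013/336)*(-1) = -1013/336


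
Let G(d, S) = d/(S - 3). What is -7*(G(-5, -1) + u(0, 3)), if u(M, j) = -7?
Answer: 161/4 ≈ 40.250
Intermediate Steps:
G(d, S) = d/(-3 + S)
-7*(G(-5, -1) + u(0, 3)) = -7*(-5/(-3 - 1) - 7) = -7*(-5/(-4) - 7) = -7*(-5*(-¼) - 7) = -7*(5/4 - 7) = -7*(-23/4) = 161/4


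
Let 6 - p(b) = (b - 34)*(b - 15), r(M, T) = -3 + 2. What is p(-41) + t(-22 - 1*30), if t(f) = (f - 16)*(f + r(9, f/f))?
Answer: -590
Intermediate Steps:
r(M, T) = -1
p(b) = 6 - (-34 + b)*(-15 + b) (p(b) = 6 - (b - 34)*(b - 15) = 6 - (-34 + b)*(-15 + b))
t(f) = (-1 + f)*(-16 + f) (t(f) = (f - 16)*(f - 1) = (-16 + f)*(-1 + f) = (-1 + f)*(-16 + f))
p(-41) + t(-22 - 1*30) = (-504 - 1*(-41)**2 + 49*(-41)) + (16 + (-22 - 1*30)**2 - 17*(-22 - 1*30)) = (-504 - 1*1681 - 2009) + (16 + (-22 - 30)**2 - 17*(-22 - 30)) = (-504 - 1681 - 2009) + (16 + (-52)**2 - 17*(-52)) = -4194 + (16 + 2704 + 884) = -4194 + 3604 = -590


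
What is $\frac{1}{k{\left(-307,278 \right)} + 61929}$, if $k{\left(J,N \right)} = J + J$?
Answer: $\frac{1}{61315} \approx 1.6309 \cdot 10^{-5}$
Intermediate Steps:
$k{\left(J,N \right)} = 2 J$
$\frac{1}{k{\left(-307,278 \right)} + 61929} = \frac{1}{2 \left(-307\right) + 61929} = \frac{1}{-614 + 61929} = \frac{1}{61315}$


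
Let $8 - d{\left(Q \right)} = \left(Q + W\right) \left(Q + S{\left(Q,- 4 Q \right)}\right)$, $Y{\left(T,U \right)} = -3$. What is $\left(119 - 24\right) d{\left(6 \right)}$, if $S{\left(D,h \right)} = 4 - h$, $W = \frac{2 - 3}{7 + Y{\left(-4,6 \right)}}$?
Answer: $- \frac{35625}{2} \approx -17813.0$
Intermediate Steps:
$W = - \frac{1}{4}$ ($W = \frac{2 - 3}{7 - 3} = - \frac{1}{4} \approx -0.25$)
$d{\left(Q \right)} = 8 - \left(4 + 5 Q\right) \left(- \frac{1}{4} + Q\right)$ ($d{\left(Q \right)} = 8 - \left(Q - \frac{1}{4}\right) \left(Q - \left(-4 - 4 Q\right)\right) = 8 - \left(- \frac{1}{4} + Q\right) \left(Q + \left(4 + 4 Q\right)\right) = 8 - \left(- \frac{1}{4} + Q\right) \left(4 + 5 Q\right) = 8 - \left(4 + 5 Q\right) \left(- \frac{1}{4} + Q\right)$)
$\left(119 - 24\right) d{\left(6 \right)} = \left(119 - 24\right) \left(9 - 5 \cdot 6^{2} - \frac{33}{2}\right) = 95 \left(9 - 180 - \frac{33}{2}\right) = 95 \left(- \frac{375}{2}\right) = - \frac{35625}{2}$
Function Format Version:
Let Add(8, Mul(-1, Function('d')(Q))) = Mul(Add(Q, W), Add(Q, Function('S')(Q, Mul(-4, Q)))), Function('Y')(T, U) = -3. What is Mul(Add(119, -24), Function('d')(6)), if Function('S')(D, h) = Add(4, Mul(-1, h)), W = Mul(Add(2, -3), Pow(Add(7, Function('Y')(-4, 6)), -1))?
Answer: Rational(-35625, 2) ≈ -17813.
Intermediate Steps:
W = Rational(-1, 4) (W = Mul(Add(2, -3), Pow(Add(7, -3), -1)) = Mul(-1, Pow(4, -1)) = Mul(-1, Rational(1, 4)) = Rational(-1, 4) ≈ -0.25000)
Function('d')(Q) = Add(8, Mul(-1, Add(4, Mul(5, Q)), Add(Rational(-1, 4), Q))) (Function('d')(Q) = Add(8, Mul(-1, Mul(Add(Q, Rational(-1, 4)), Add(Q, Add(4, Mul(-1, Mul(-4, Q))))))) = Add(8, Mul(-1, Mul(Add(Rational(-1, 4), Q), Add(Q, Add(4, Mul(4, Q)))))) = Add(8, Mul(-1, Mul(Add(Rational(-1, 4), Q), Add(4, Mul(5, Q))))) = Add(8, Mul(-1, Mul(Add(4, Mul(5, Q)), Add(Rational(-1, 4), Q)))) = Add(8, Mul(-1, Add(4, Mul(5, Q)), Add(Rational(-1, 4), Q))))
Mul(Add(119, -24), Function('d')(6)) = Mul(Add(119, -24), Add(9, Mul(-5, Pow(6, 2)), Mul(Rational(-11, 4), 6))) = Mul(95, Add(9, Mul(-5, 36), Rational(-33, 2))) = Mul(95, Add(9, -180, Rational(-33, 2))) = Mul(95, Rational(-375, 2)) = Rational(-35625, 2)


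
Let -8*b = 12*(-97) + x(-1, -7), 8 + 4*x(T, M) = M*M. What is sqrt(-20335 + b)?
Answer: I*sqrt(1292210)/8 ≈ 142.09*I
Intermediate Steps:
x(T, M) = -2 + M**2/4 (x(T, M) = -2 + (M*M)/4 = -2 + M**2/4)
b = 4615/32 (b = -(12*(-97) + (-2 + (1/4)*(-7)**2))/8 = -(-1164 + (-2 + (1/4)*49))/8 = -(-1164 + (-2 + 49/4))/8 = -(-1164 + 41/4)/8 = -1/8*(-4615/4) = 4615/32 ≈ 144.22)
sqrt(-20335 + b) = sqrt(-20335 + 4615/32) = sqrt(-646105/32) = I*sqrt(1292210)/8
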